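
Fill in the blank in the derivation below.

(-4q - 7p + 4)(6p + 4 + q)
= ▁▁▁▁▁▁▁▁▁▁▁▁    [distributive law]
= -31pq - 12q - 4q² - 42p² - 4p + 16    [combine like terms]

After distributive law, the bracketed line is:

-24pq - 16q - 4q² - 42p² - 28p - 7pq + 24p + 16 + 4q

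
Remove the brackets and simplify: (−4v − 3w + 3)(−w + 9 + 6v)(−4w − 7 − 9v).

(−4v − 3w + 3)(−w + 9 + 6v)(−4w − 7 − 9v)
= (4vw − 36v − 24v² + 3w² − 27w − 18vw − 3w + 27 + 18v)(−4w − 7 − 9v)    [distributive law]
= (−14vw − 18v − 24v² + 3w² − 30w + 27)(−4w − 7 − 9v)    [combine like terms]
= 56vw² + 98vw + 126v²w + 72vw + 126v + 162v² + 96v²w + 168v² + 216v³ − 12w³ − 21w² − 27vw² + 120w² + 210w + 270vw − 108w − 189 − 243v    [distributive law]
= 29vw² + 440vw + 222v²w − 117v + 330v² + 216v³ − 12w³ + 99w² + 102w − 189    [combine like terms]

29vw² + 440vw + 222v²w − 117v + 330v² + 216v³ − 12w³ + 99w² + 102w − 189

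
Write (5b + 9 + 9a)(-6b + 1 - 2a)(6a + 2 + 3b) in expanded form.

(5b + 9 + 9a)(-6b + 1 - 2a)(6a + 2 + 3b)
= (-30b^2 + 5b - 10ab - 54b + 9 - 18a - 54ab + 9a - 18a^2)(6a + 2 + 3b)    [distributive law]
= (-30b^2 - 49b - 64ab + 9 - 9a - 18a^2)(6a + 2 + 3b)    [combine like terms]
= -180ab^2 - 60b^2 - 90b^3 - 294ab - 98b - 147b^2 - 384a^2b - 128ab - 192ab^2 + 54a + 18 + 27b - 54a^2 - 18a - 27ab - 108a^3 - 36a^2 - 54a^2b    [distributive law]
= -372ab^2 - 207b^2 - 90b^3 - 449ab - 71b - 438a^2b + 36a + 18 - 90a^2 - 108a^3    [combine like terms]

-372ab^2 - 207b^2 - 90b^3 - 449ab - 71b - 438a^2b + 36a + 18 - 90a^2 - 108a^3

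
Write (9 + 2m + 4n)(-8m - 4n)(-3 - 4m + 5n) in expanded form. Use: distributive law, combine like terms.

216m + 336m² - 96mn + 108n - 132n² + 64m³ + 80m²n - 136mn² - 80n³

(9 + 2m + 4n)(-8m - 4n)(-3 - 4m + 5n)
= (-72m - 36n - 16m² - 8mn - 32mn - 16n²)(-3 - 4m + 5n)    [distributive law]
= (-72m - 36n - 16m² - 40mn - 16n²)(-3 - 4m + 5n)    [combine like terms]
= 216m + 288m² - 360mn + 108n + 144mn - 180n² + 48m² + 64m³ - 80m²n + 120mn + 160m²n - 200mn² + 48n² + 64mn² - 80n³    [distributive law]
= 216m + 336m² - 96mn + 108n - 132n² + 64m³ + 80m²n - 136mn² - 80n³    [combine like terms]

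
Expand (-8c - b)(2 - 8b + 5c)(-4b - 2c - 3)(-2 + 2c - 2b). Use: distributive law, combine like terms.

134bc - 606bc^2 + 690b^2c - 208c^2 + 144c^3 - 96c - 588b^2c^2 + 440b^3c - 76bc^3 + 160c^4 + 20b^2 + 96b^3 - 12b + 64b^4

(-8c - b)(2 - 8b + 5c)(-4b - 2c - 3)(-2 + 2c - 2b)
= (-16c + 64bc - 40c^2 - 2b + 8b^2 - 5bc)(-4b - 2c - 3)(-2 + 2c - 2b)    [distributive law]
= (-16c + 59bc - 40c^2 - 2b + 8b^2)(-4b - 2c - 3)(-2 + 2c - 2b)    [combine like terms]
= (64bc + 32c^2 + 48c - 236b^2c - 118bc^2 - 177bc + 160bc^2 + 80c^3 + 120c^2 + 8b^2 + 4bc + 6b - 32b^3 - 16b^2c - 24b^2)(-2 + 2c - 2b)    [distributive law]
= (-109bc + 152c^2 + 48c - 252b^2c + 42bc^2 + 80c^3 - 16b^2 + 6b - 32b^3)(-2 + 2c - 2b)    [combine like terms]
= 218bc - 218bc^2 + 218b^2c - 304c^2 + 304c^3 - 304bc^2 - 96c + 96c^2 - 96bc + 504b^2c - 504b^2c^2 + 504b^3c - 84bc^2 + 84bc^3 - 84b^2c^2 - 160c^3 + 160c^4 - 160bc^3 + 32b^2 - 32b^2c + 32b^3 - 12b + 12bc - 12b^2 + 64b^3 - 64b^3c + 64b^4    [distributive law]
= 134bc - 606bc^2 + 690b^2c - 208c^2 + 144c^3 - 96c - 588b^2c^2 + 440b^3c - 76bc^3 + 160c^4 + 20b^2 + 96b^3 - 12b + 64b^4    [combine like terms]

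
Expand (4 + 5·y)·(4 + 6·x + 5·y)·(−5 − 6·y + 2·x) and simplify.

(4 + 5·y)·(4 + 6·x + 5·y)·(−5 − 6·y + 2·x)
= (16 + 24·x + 20·y + 20·y + 30·x·y + 25·y²)·(−5 − 6·y + 2·x)    [distributive law]
= (16 + 24·x + 40·y + 30·x·y + 25·y²)·(−5 − 6·y + 2·x)    [combine like terms]
= −80 − 96·y + 32·x − 120·x − 144·x·y + 48·x² − 200·y − 240·y² + 80·x·y − 150·x·y − 180·x·y² + 60·x²·y − 125·y² − 150·y³ + 50·x·y²    [distributive law]
= −80 − 296·y − 88·x − 214·x·y + 48·x² − 365·y² − 130·x·y² + 60·x²·y − 150·y³    [combine like terms]

−80 − 296·y − 88·x − 214·x·y + 48·x² − 365·y² − 130·x·y² + 60·x²·y − 150·y³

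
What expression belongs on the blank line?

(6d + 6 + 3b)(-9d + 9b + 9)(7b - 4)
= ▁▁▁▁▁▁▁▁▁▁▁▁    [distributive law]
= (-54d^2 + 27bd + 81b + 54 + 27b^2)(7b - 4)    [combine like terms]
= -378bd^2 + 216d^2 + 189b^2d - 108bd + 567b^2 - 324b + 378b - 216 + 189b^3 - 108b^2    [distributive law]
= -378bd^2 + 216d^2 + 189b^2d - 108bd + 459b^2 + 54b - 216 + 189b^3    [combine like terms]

After distributive law, the bracketed line is:

(-54d^2 + 54bd + 54d - 54d + 54b + 54 - 27bd + 27b^2 + 27b)(7b - 4)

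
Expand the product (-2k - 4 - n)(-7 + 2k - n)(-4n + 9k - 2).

75kn + 62k^2 + 240k + 16k^2n - 36k^3 - 134n - 56 - 46n^2 - 4n^3 + 9kn^2

(-2k - 4 - n)(-7 + 2k - n)(-4n + 9k - 2)
= (14k - 4k^2 + 2kn + 28 - 8k + 4n + 7n - 2kn + n^2)(-4n + 9k - 2)    [distributive law]
= (6k - 4k^2 + 28 + 11n + n^2)(-4n + 9k - 2)    [combine like terms]
= -24kn + 54k^2 - 12k + 16k^2n - 36k^3 + 8k^2 - 112n + 252k - 56 - 44n^2 + 99kn - 22n - 4n^3 + 9kn^2 - 2n^2    [distributive law]
= 75kn + 62k^2 + 240k + 16k^2n - 36k^3 - 134n - 56 - 46n^2 - 4n^3 + 9kn^2    [combine like terms]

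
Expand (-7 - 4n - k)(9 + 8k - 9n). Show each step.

-63 - 65k + 27n - 23kn + 36n^2 - 8k^2

(-7 - 4n - k)(9 + 8k - 9n)
= -63 - 56k + 63n - 36n - 32kn + 36n^2 - 9k - 8k^2 + 9kn    [distributive law]
= -63 - 65k + 27n - 23kn + 36n^2 - 8k^2    [combine like terms]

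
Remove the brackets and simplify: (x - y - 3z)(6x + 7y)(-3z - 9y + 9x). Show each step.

-180x^2z - 45x^2y + 54x^3 - 30xyz - 72xy^2 + 210y^2z + 63y^3 + 54xz^2 + 63yz^2

(x - y - 3z)(6x + 7y)(-3z - 9y + 9x)
= (6x^2 + 7xy - 6xy - 7y^2 - 18xz - 21yz)(-3z - 9y + 9x)    [distributive law]
= (6x^2 + xy - 7y^2 - 18xz - 21yz)(-3z - 9y + 9x)    [combine like terms]
= -18x^2z - 54x^2y + 54x^3 - 3xyz - 9xy^2 + 9x^2y + 21y^2z + 63y^3 - 63xy^2 + 54xz^2 + 162xyz - 162x^2z + 63yz^2 + 189y^2z - 189xyz    [distributive law]
= -180x^2z - 45x^2y + 54x^3 - 30xyz - 72xy^2 + 210y^2z + 63y^3 + 54xz^2 + 63yz^2    [combine like terms]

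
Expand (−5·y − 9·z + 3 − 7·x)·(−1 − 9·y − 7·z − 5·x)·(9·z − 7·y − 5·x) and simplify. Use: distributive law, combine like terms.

−114·y·z + 154·y^2 + 166·x·y − 407·y^2·z − 315·y^3 − 841·x·y^2 + 603·y·z^2 − 446·x·y·z − 685·x^2·y − 108·z^2 − 12·x·z + 567·z^3 + 531·x·z^2 − 155·x^2·z − 27·z + 21·y + 15·x + 40·x^2 − 175·x^3

(−5·y − 9·z + 3 − 7·x)·(−1 − 9·y − 7·z − 5·x)·(9·z − 7·y − 5·x)
= (5·y + 45·y^2 + 35·y·z + 25·x·y + 9·z + 81·y·z + 63·z^2 + 45·x·z − 3 − 27·y − 21·z − 15·x + 7·x + 63·x·y + 49·x·z + 35·x^2)·(9·z − 7·y − 5·x)    [distributive law]
= (−22·y + 45·y^2 + 116·y·z + 88·x·y − 12·z + 63·z^2 + 94·x·z − 3 − 8·x + 35·x^2)·(9·z − 7·y − 5·x)    [combine like terms]
= −198·y·z + 154·y^2 + 110·x·y + 405·y^2·z − 315·y^3 − 225·x·y^2 + 1044·y·z^2 − 812·y^2·z − 580·x·y·z + 792·x·y·z − 616·x·y^2 − 440·x^2·y − 108·z^2 + 84·y·z + 60·x·z + 567·z^3 − 441·y·z^2 − 315·x·z^2 + 846·x·z^2 − 658·x·y·z − 470·x^2·z − 27·z + 21·y + 15·x − 72·x·z + 56·x·y + 40·x^2 + 315·x^2·z − 245·x^2·y − 175·x^3    [distributive law]
= −114·y·z + 154·y^2 + 166·x·y − 407·y^2·z − 315·y^3 − 841·x·y^2 + 603·y·z^2 − 446·x·y·z − 685·x^2·y − 108·z^2 − 12·x·z + 567·z^3 + 531·x·z^2 − 155·x^2·z − 27·z + 21·y + 15·x + 40·x^2 − 175·x^3    [combine like terms]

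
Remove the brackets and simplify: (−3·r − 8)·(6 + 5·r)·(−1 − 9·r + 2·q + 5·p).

(−3·r − 8)·(6 + 5·r)·(−1 − 9·r + 2·q + 5·p)
= (−18·r − 15·r^2 − 48 − 40·r)·(−1 − 9·r + 2·q + 5·p)    [distributive law]
= (−58·r − 15·r^2 − 48)·(−1 − 9·r + 2·q + 5·p)    [combine like terms]
= 58·r + 522·r^2 − 116·q·r − 290·p·r + 15·r^2 + 135·r^3 − 30·q·r^2 − 75·p·r^2 + 48 + 432·r − 96·q − 240·p    [distributive law]
= 490·r + 537·r^2 − 116·q·r − 290·p·r + 135·r^3 − 30·q·r^2 − 75·p·r^2 + 48 − 96·q − 240·p    [combine like terms]

490·r + 537·r^2 − 116·q·r − 290·p·r + 135·r^3 − 30·q·r^2 − 75·p·r^2 + 48 − 96·q − 240·p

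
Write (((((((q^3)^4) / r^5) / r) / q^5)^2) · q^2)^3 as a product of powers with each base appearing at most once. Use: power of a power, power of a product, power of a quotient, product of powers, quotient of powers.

(((((((q^3)^4) / r^5) / r) / q^5)^2) · q^2)^3
= (((((((q^3)^4) / r^5) / r) / q^5)^2)^3) · ((q^2)^3)    [power of a product]
= ((((((q^3)^4) / r^5) / r) / q^5)^6) · ((q^2)^3)    [power of a power]
= ((((((q^3)^4) / r^5) / r)^6) / ((q^5)^6)) · ((q^2)^3)    [power of a quotient]
= ((((((q^3)^4) / r^5)^6) / (r^6)) / ((q^5)^6)) · ((q^2)^3)    [power of a quotient]
= ((((((q^3)^4)^6) / ((r^5)^6)) / (r^6)) / ((q^5)^6)) · ((q^2)^3)    [power of a quotient]
= (((((q^3)^24) / ((r^5)^6)) / (r^6)) / ((q^5)^6)) · ((q^2)^3)    [power of a power]
= (((q^72 / ((r^5)^6)) / (r^6)) / ((q^5)^6)) · ((q^2)^3)    [power of a power]
= (((q^72 / r^30) / (r^6)) / ((q^5)^6)) · ((q^2)^3)    [power of a power]
= (((q^72 / r^30) / r^6) / q^30) · ((q^2)^3)    [power of a power]
= (((q^72 / r^30) / r^6) / q^30) · q^6    [power of a power]
= q^48r^(-36)    [quotient of powers; product of powers]

q^48r^(-36)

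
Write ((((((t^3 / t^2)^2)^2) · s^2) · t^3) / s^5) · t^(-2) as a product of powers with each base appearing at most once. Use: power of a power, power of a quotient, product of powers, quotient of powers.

((((((t^3 / t^2)^2)^2) · s^2) · t^3) / s^5) · t^(-2)
= (((((t^3 / t^2)^4) · s^2) · t^3) / s^5) · t^(-2)    [power of a power]
= ((((((t^3)^4) / ((t^2)^4)) · s^2) · t^3) / s^5) · t^(-2)    [power of a quotient]
= ((((t^12 / ((t^2)^4)) · s^2) · t^3) / s^5) · t^(-2)    [power of a power]
= ((((t^12 / t^8) · s^2) · t^3) / s^5) · t^(-2)    [power of a power]
= (((t^4 · s^2) · t^3) / s^5) · t^(-2)    [quotient of powers]
= s^(-3)t^5    [quotient of powers; product of powers]

s^(-3)t^5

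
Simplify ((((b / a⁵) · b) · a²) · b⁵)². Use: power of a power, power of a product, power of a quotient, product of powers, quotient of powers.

a⁻⁶b¹⁴

((((b / a⁵) · b) · a²) · b⁵)²
= ((((b / a⁵) · b) · a²)²) · ((b⁵)²)    [power of a product]
= ((((b / a⁵) · b)²) · ((a²)²)) · ((b⁵)²)    [power of a product]
= ((((b / a⁵)²) · (b²)) · ((a²)²)) · ((b⁵)²)    [power of a product]
= ((((b²) / ((a⁵)²)) · (b²)) · ((a²)²)) · ((b⁵)²)    [power of a quotient]
= (((b² / a¹⁰) · (b²)) · ((a²)²)) · ((b⁵)²)    [power of a power]
= (((b² / a¹⁰) · b²) · a⁴) · ((b⁵)²)    [power of a power]
= (((b² / a¹⁰) · b²) · a⁴) · b¹⁰    [power of a power]
= a⁻⁶b¹⁴    [quotient of powers; product of powers]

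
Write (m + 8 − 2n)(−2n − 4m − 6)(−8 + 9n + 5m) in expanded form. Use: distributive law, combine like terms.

(m + 8 − 2n)(−2n − 4m − 6)(−8 + 9n + 5m)
= (−2mn − 4m² − 6m − 16n − 32m − 48 + 4n² + 8mn + 12n)(−8 + 9n + 5m)    [distributive law]
= (6mn − 4m² − 38m − 4n − 48 + 4n²)(−8 + 9n + 5m)    [combine like terms]
= −48mn + 54mn² + 30m²n + 32m² − 36m²n − 20m³ + 304m − 342mn − 190m² + 32n − 36n² − 20mn + 384 − 432n − 240m − 32n² + 36n³ + 20mn²    [distributive law]
= −410mn + 74mn² − 6m²n − 158m² − 20m³ + 64m − 400n − 68n² + 384 + 36n³    [combine like terms]

−410mn + 74mn² − 6m²n − 158m² − 20m³ + 64m − 400n − 68n² + 384 + 36n³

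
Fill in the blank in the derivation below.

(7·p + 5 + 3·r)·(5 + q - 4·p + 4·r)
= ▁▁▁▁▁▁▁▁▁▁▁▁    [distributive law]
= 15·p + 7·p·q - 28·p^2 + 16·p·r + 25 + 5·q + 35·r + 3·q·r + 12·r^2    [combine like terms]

By distributive law:

35·p + 7·p·q - 28·p^2 + 28·p·r + 25 + 5·q - 20·p + 20·r + 15·r + 3·q·r - 12·p·r + 12·r^2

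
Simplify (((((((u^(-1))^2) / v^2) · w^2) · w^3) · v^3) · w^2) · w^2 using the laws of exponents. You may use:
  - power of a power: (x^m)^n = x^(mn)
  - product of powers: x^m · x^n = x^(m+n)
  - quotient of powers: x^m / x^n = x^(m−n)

u^(-2)vw^9

(((((((u^(-1))^2) / v^2) · w^2) · w^3) · v^3) · w^2) · w^2
= (((((u^(-2) / v^2) · w^2) · w^3) · v^3) · w^2) · w^2    [power of a power]
= u^(-2)vw^9    [quotient of powers; product of powers]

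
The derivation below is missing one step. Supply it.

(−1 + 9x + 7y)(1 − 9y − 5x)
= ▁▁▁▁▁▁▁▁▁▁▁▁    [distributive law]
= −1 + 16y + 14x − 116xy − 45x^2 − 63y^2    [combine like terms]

After distributive law, the bracketed line is:

−1 + 9y + 5x + 9x − 81xy − 45x^2 + 7y − 63y^2 − 35xy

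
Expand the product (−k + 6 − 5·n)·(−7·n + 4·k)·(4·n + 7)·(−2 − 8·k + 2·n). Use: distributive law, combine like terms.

−502·k·n² + 384·k²·n² − 1224·k·n³ + 2678·k·n − 64·k²·n + 128·k³·n − 1288·k² + 224·k³ − 742·n² − 126·n³ + 588·n − 336·k + 280·n⁴

(−k + 6 − 5·n)·(−7·n + 4·k)·(4·n + 7)·(−2 − 8·k + 2·n)
= (7·k·n − 4·k² − 42·n + 24·k + 35·n² − 20·k·n)·(4·n + 7)·(−2 − 8·k + 2·n)    [distributive law]
= (−13·k·n − 4·k² − 42·n + 24·k + 35·n²)·(4·n + 7)·(−2 − 8·k + 2·n)    [combine like terms]
= (−52·k·n² − 91·k·n − 16·k²·n − 28·k² − 168·n² − 294·n + 96·k·n + 168·k + 140·n³ + 245·n²)·(−2 − 8·k + 2·n)    [distributive law]
= (−52·k·n² + 5·k·n − 16·k²·n − 28·k² + 77·n² − 294·n + 168·k + 140·n³)·(−2 − 8·k + 2·n)    [combine like terms]
= 104·k·n² + 416·k²·n² − 104·k·n³ − 10·k·n − 40·k²·n + 10·k·n² + 32·k²·n + 128·k³·n − 32·k²·n² + 56·k² + 224·k³ − 56·k²·n − 154·n² − 616·k·n² + 154·n³ + 588·n + 2352·k·n − 588·n² − 336·k − 1344·k² + 336·k·n − 280·n³ − 1120·k·n³ + 280·n⁴    [distributive law]
= −502·k·n² + 384·k²·n² − 1224·k·n³ + 2678·k·n − 64·k²·n + 128·k³·n − 1288·k² + 224·k³ − 742·n² − 126·n³ + 588·n − 336·k + 280·n⁴    [combine like terms]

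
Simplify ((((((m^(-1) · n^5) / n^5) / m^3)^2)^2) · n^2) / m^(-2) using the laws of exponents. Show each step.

m^(-14)·n^2

((((((m^(-1) · n^5) / n^5) / m^3)^2)^2) · n^2) / m^(-2)
= (((((m^(-1) · n^5) / n^5) / m^3)^4) · n^2) / m^(-2)    [power of a power]
= (((((m^(-1) · n^5) / n^5)^4) / ((m^3)^4)) · n^2) / m^(-2)    [power of a quotient]
= (((((m^(-1) · n^5)^4) / ((n^5)^4)) / ((m^3)^4)) · n^2) / m^(-2)    [power of a quotient]
= ((((((m^(-1))^4) · ((n^5)^4)) / ((n^5)^4)) / ((m^3)^4)) · n^2) / m^(-2)    [power of a product]
= ((((m^(-4) · ((n^5)^4)) / ((n^5)^4)) / ((m^3)^4)) · n^2) / m^(-2)    [power of a power]
= ((((m^(-4) · n^20) / ((n^5)^4)) / ((m^3)^4)) · n^2) / m^(-2)    [power of a power]
= ((((m^(-4) · n^20) / n^20) / ((m^3)^4)) · n^2) / m^(-2)    [power of a power]
= ((((m^(-4) · n^20) / n^20) / m^12) · n^2) / m^(-2)    [power of a power]
= m^(-14)·n^2    [quotient of powers; product of powers]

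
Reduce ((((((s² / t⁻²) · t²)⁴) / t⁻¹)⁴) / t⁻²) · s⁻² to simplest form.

s³⁰t⁷⁰

((((((s² / t⁻²) · t²)⁴) / t⁻¹)⁴) / t⁻²) · s⁻²
= ((((((s² / t⁻²) · t²)⁴)⁴) / ((t⁻¹)⁴)) / t⁻²) · s⁻²    [power of a quotient]
= (((((s² / t⁻²) · t²)¹⁶) / ((t⁻¹)⁴)) / t⁻²) · s⁻²    [power of a power]
= (((((s² / t⁻²)¹⁶) · ((t²)¹⁶)) / ((t⁻¹)⁴)) / t⁻²) · s⁻²    [power of a product]
= ((((((s²)¹⁶) / ((t⁻²)¹⁶)) · ((t²)¹⁶)) / ((t⁻¹)⁴)) / t⁻²) · s⁻²    [power of a quotient]
= ((((s³² / ((t⁻²)¹⁶)) · ((t²)¹⁶)) / ((t⁻¹)⁴)) / t⁻²) · s⁻²    [power of a power]
= ((((s³² / t⁻³²) · ((t²)¹⁶)) / ((t⁻¹)⁴)) / t⁻²) · s⁻²    [power of a power]
= ((((s³² / t⁻³²) · t³²) / ((t⁻¹)⁴)) / t⁻²) · s⁻²    [power of a power]
= ((((s³² / t⁻³²) · t³²) / t⁻⁴) / t⁻²) · s⁻²    [power of a power]
= s³⁰t⁷⁰    [quotient of powers; product of powers]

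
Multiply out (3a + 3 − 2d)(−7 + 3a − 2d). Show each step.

−12a + 9a^2 − 12ad − 21 + 8d + 4d^2

(3a + 3 − 2d)(−7 + 3a − 2d)
= −21a + 9a^2 − 6ad − 21 + 9a − 6d + 14d − 6ad + 4d^2    [distributive law]
= −12a + 9a^2 − 12ad − 21 + 8d + 4d^2    [combine like terms]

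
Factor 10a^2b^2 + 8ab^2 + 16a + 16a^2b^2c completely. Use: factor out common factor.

2a(5ab^2 + 4b^2 + 8 + 8ab^2c)

10a^2b^2 + 8ab^2 + 16a + 16a^2b^2c
= 2(5a^2b^2 + 4ab^2 + 8a + 8a^2b^2c)    [factor out 2]
= 2a(5ab^2 + 4b^2 + 8 + 8ab^2c)    [factor out a]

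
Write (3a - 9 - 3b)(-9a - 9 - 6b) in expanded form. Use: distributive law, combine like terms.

-27a^2 + 54a + 9ab + 81 + 81b + 18b^2

(3a - 9 - 3b)(-9a - 9 - 6b)
= -27a^2 - 27a - 18ab + 81a + 81 + 54b + 27ab + 27b + 18b^2    [distributive law]
= -27a^2 + 54a + 9ab + 81 + 81b + 18b^2    [combine like terms]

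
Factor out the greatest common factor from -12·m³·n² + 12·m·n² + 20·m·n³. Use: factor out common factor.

4·m·n²(-3·m² + 3 + 5·n)

-12·m³·n² + 12·m·n² + 20·m·n³
= 4(-3·m³·n² + 3·m·n² + 5·m·n³)    [factor out 4]
= 4·m·n²(-3·m² + 3 + 5·n)    [factor out m·n²]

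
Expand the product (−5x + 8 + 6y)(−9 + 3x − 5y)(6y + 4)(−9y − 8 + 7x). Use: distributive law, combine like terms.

(−5x + 8 + 6y)(−9 + 3x − 5y)(6y + 4)(−9y − 8 + 7x)
= (45x − 15x^2 + 25xy − 72 + 24x − 40y − 54y + 18xy − 30y^2)(6y + 4)(−9y − 8 + 7x)    [distributive law]
= (69x − 15x^2 + 43xy − 72 − 94y − 30y^2)(6y + 4)(−9y − 8 + 7x)    [combine like terms]
= (414xy + 276x − 90x^2y − 60x^2 + 258xy^2 + 172xy − 432y − 288 − 564y^2 − 376y − 180y^3 − 120y^2)(−9y − 8 + 7x)    [distributive law]
= (586xy + 276x − 90x^2y − 60x^2 + 258xy^2 − 808y − 288 − 684y^2 − 180y^3)(−9y − 8 + 7x)    [combine like terms]
= −5274xy^2 − 4688xy + 4102x^2y − 2484xy − 2208x + 1932x^2 + 810x^2y^2 + 720x^2y − 630x^3y + 540x^2y + 480x^2 − 420x^3 − 2322xy^3 − 2064xy^2 + 1806x^2y^2 + 7272y^2 + 6464y − 5656xy + 2592y + 2304 − 2016x + 6156y^3 + 5472y^2 − 4788xy^2 + 1620y^4 + 1440y^3 − 1260xy^3    [distributive law]
= −12126xy^2 − 12828xy + 5362x^2y − 4224x + 2412x^2 + 2616x^2y^2 − 630x^3y − 420x^3 − 3582xy^3 + 12744y^2 + 9056y + 2304 + 7596y^3 + 1620y^4    [combine like terms]

−12126xy^2 − 12828xy + 5362x^2y − 4224x + 2412x^2 + 2616x^2y^2 − 630x^3y − 420x^3 − 3582xy^3 + 12744y^2 + 9056y + 2304 + 7596y^3 + 1620y^4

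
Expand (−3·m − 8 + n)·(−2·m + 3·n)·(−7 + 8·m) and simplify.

(−3·m − 8 + n)·(−2·m + 3·n)·(−7 + 8·m)
= (6·m² − 9·m·n + 16·m − 24·n − 2·m·n + 3·n²)·(−7 + 8·m)    [distributive law]
= (6·m² − 11·m·n + 16·m − 24·n + 3·n²)·(−7 + 8·m)    [combine like terms]
= −42·m² + 48·m³ + 77·m·n − 88·m²·n − 112·m + 128·m² + 168·n − 192·m·n − 21·n² + 24·m·n²    [distributive law]
= 86·m² + 48·m³ − 115·m·n − 88·m²·n − 112·m + 168·n − 21·n² + 24·m·n²    [combine like terms]

86·m² + 48·m³ − 115·m·n − 88·m²·n − 112·m + 168·n − 21·n² + 24·m·n²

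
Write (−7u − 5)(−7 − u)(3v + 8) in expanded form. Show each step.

(−7u − 5)(−7 − u)(3v + 8)
= (49u + 7u^2 + 35 + 5u)(3v + 8)    [distributive law]
= (54u + 7u^2 + 35)(3v + 8)    [combine like terms]
= 162uv + 432u + 21u^2v + 56u^2 + 105v + 280    [distributive law]

162uv + 432u + 21u^2v + 56u^2 + 105v + 280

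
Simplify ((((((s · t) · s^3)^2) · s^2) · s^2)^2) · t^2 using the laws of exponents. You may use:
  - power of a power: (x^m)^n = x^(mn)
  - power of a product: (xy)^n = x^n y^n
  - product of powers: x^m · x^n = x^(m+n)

((((((s · t) · s^3)^2) · s^2) · s^2)^2) · t^2
= ((((((s · t) · s^3)^2) · s^2)^2) · ((s^2)^2)) · t^2    [power of a product]
= ((((((s · t) · s^3)^2)^2) · ((s^2)^2)) · ((s^2)^2)) · t^2    [power of a product]
= (((((s · t) · s^3)^4) · ((s^2)^2)) · ((s^2)^2)) · t^2    [power of a power]
= (((((s · t)^4) · ((s^3)^4)) · ((s^2)^2)) · ((s^2)^2)) · t^2    [power of a product]
= (((((s^4) · (t^4)) · ((s^3)^4)) · ((s^2)^2)) · ((s^2)^2)) · t^2    [power of a product]
= ((((s^4 · t^4) · s^12) · ((s^2)^2)) · ((s^2)^2)) · t^2    [power of a power]
= ((((s^4 · t^4) · s^12) · s^4) · ((s^2)^2)) · t^2    [power of a power]
= ((((s^4 · t^4) · s^12) · s^4) · s^4) · t^2    [power of a power]
= s^24t^6    [product of powers]

s^24t^6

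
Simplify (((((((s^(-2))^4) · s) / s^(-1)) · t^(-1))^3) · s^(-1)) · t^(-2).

(((((((s^(-2))^4) · s) / s^(-1)) · t^(-1))^3) · s^(-1)) · t^(-2)
= (((((((s^(-2))^4) · s) / s^(-1))^3) · ((t^(-1))^3)) · s^(-1)) · t^(-2)    [power of a product]
= (((((((s^(-2))^4) · s)^3) / ((s^(-1))^3)) · ((t^(-1))^3)) · s^(-1)) · t^(-2)    [power of a quotient]
= (((((((s^(-2))^4)^3) · (s^3)) / ((s^(-1))^3)) · ((t^(-1))^3)) · s^(-1)) · t^(-2)    [power of a product]
= ((((((s^(-2))^12) · (s^3)) / ((s^(-1))^3)) · ((t^(-1))^3)) · s^(-1)) · t^(-2)    [power of a power]
= ((((s^(-24) · (s^3)) / ((s^(-1))^3)) · ((t^(-1))^3)) · s^(-1)) · t^(-2)    [power of a power]
= (((s^(-21) / ((s^(-1))^3)) · ((t^(-1))^3)) · s^(-1)) · t^(-2)    [product of powers]
= (((s^(-21) / s^(-3)) · ((t^(-1))^3)) · s^(-1)) · t^(-2)    [power of a power]
= ((s^(-18) · ((t^(-1))^3)) · s^(-1)) · t^(-2)    [quotient of powers]
= ((s^(-18) · t^(-3)) · s^(-1)) · t^(-2)    [power of a power]
= s^(-19)t^(-5)    [product of powers]

s^(-19)t^(-5)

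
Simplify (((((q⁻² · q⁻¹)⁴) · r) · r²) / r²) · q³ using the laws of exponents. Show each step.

(((((q⁻² · q⁻¹)⁴) · r) · r²) / r²) · q³
= ((((((q⁻²)⁴) · ((q⁻¹)⁴)) · r) · r²) / r²) · q³    [power of a product]
= ((((q⁻⁸ · ((q⁻¹)⁴)) · r) · r²) / r²) · q³    [power of a power]
= ((((q⁻⁸ · q⁻⁴) · r) · r²) / r²) · q³    [power of a power]
= (((q⁻¹² · r) · r²) / r²) · q³    [product of powers]
= q⁻⁹r    [quotient of powers; product of powers]

q⁻⁹r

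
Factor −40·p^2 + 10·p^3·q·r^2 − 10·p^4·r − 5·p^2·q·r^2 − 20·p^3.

−40·p^2 + 10·p^3·q·r^2 − 10·p^4·r − 5·p^2·q·r^2 − 20·p^3
= 5(−8·p^2 + 2·p^3·q·r^2 − 2·p^4·r − p^2·q·r^2 − 4·p^3)    [factor out 5]
= 5·p^2(−8 + 2·p·q·r^2 − 2·p^2·r − q·r^2 − 4·p)    [factor out p^2]

5·p^2(−8 + 2·p·q·r^2 − 2·p^2·r − q·r^2 − 4·p)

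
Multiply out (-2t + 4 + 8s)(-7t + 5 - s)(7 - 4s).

(-2t + 4 + 8s)(-7t + 5 - s)(7 - 4s)
= (14t² - 10t + 2st - 28t + 20 - 4s - 56st + 40s - 8s²)(7 - 4s)    [distributive law]
= (14t² - 38t - 54st + 20 + 36s - 8s²)(7 - 4s)    [combine like terms]
= 98t² - 56st² - 266t + 152st - 378st + 216s²t + 140 - 80s + 252s - 144s² - 56s² + 32s³    [distributive law]
= 98t² - 56st² - 266t - 226st + 216s²t + 140 + 172s - 200s² + 32s³    [combine like terms]

98t² - 56st² - 266t - 226st + 216s²t + 140 + 172s - 200s² + 32s³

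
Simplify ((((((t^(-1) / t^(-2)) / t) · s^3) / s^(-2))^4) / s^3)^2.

s^34

((((((t^(-1) / t^(-2)) / t) · s^3) / s^(-2))^4) / s^3)^2
= ((((((t^(-1) / t^(-2)) / t) · s^3) / s^(-2))^4)^2) / ((s^3)^2)    [power of a quotient]
= (((((t^(-1) / t^(-2)) / t) · s^3) / s^(-2))^8) / ((s^3)^2)    [power of a power]
= (((((t^(-1) / t^(-2)) / t) · s^3)^8) / ((s^(-2))^8)) / ((s^3)^2)    [power of a quotient]
= (((((t^(-1) / t^(-2)) / t)^8) · ((s^3)^8)) / ((s^(-2))^8)) / ((s^3)^2)    [power of a product]
= (((((t^(-1) / t^(-2))^8) / (t^8)) · ((s^3)^8)) / ((s^(-2))^8)) / ((s^3)^2)    [power of a quotient]
= ((((((t^(-1))^8) / ((t^(-2))^8)) / (t^8)) · ((s^3)^8)) / ((s^(-2))^8)) / ((s^3)^2)    [power of a quotient]
= ((((t^(-8) / ((t^(-2))^8)) / (t^8)) · ((s^3)^8)) / ((s^(-2))^8)) / ((s^3)^2)    [power of a power]
= ((((t^(-8) / t^(-16)) / (t^8)) · ((s^3)^8)) / ((s^(-2))^8)) / ((s^3)^2)    [power of a power]
= (((t^8 / (t^8)) · ((s^3)^8)) / ((s^(-2))^8)) / ((s^3)^2)    [quotient of powers]
= ((t^0 · ((s^3)^8)) / ((s^(-2))^8)) / ((s^3)^2)    [quotient of powers]
= ((t^0 · s^24) / ((s^(-2))^8)) / ((s^3)^2)    [power of a power]
= ((t^0 · s^24) / s^(-16)) / ((s^3)^2)    [power of a power]
= ((t^0 · s^24) / s^(-16)) / s^6    [power of a power]
= s^34    [quotient of powers; product of powers]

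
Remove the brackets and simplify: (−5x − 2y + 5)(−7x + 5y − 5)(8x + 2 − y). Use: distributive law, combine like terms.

280x³ − 10x² − 123x²y + 268xy − 69xy² − 220x − 55y² + 10y³ + 95y − 50

(−5x − 2y + 5)(−7x + 5y − 5)(8x + 2 − y)
= (35x² − 25xy + 25x + 14xy − 10y² + 10y − 35x + 25y − 25)(8x + 2 − y)    [distributive law]
= (35x² − 11xy − 10x − 10y² + 35y − 25)(8x + 2 − y)    [combine like terms]
= 280x³ + 70x² − 35x²y − 88x²y − 22xy + 11xy² − 80x² − 20x + 10xy − 80xy² − 20y² + 10y³ + 280xy + 70y − 35y² − 200x − 50 + 25y    [distributive law]
= 280x³ − 10x² − 123x²y + 268xy − 69xy² − 220x − 55y² + 10y³ + 95y − 50    [combine like terms]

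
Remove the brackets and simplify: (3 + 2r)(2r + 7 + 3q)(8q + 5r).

(3 + 2r)(2r + 7 + 3q)(8q + 5r)
= (6r + 21 + 9q + 4r^2 + 14r + 6qr)(8q + 5r)    [distributive law]
= (20r + 21 + 9q + 4r^2 + 6qr)(8q + 5r)    [combine like terms]
= 160qr + 100r^2 + 168q + 105r + 72q^2 + 45qr + 32qr^2 + 20r^3 + 48q^2r + 30qr^2    [distributive law]
= 205qr + 100r^2 + 168q + 105r + 72q^2 + 62qr^2 + 20r^3 + 48q^2r    [combine like terms]

205qr + 100r^2 + 168q + 105r + 72q^2 + 62qr^2 + 20r^3 + 48q^2r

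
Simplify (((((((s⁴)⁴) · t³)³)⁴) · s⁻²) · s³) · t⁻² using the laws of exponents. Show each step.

s¹⁹³t³⁴

(((((((s⁴)⁴) · t³)³)⁴) · s⁻²) · s³) · t⁻²
= ((((((s⁴)⁴) · t³)¹²) · s⁻²) · s³) · t⁻²    [power of a power]
= ((((((s⁴)⁴)¹²) · ((t³)¹²)) · s⁻²) · s³) · t⁻²    [power of a product]
= (((((s⁴)⁴⁸) · ((t³)¹²)) · s⁻²) · s³) · t⁻²    [power of a power]
= (((s¹⁹² · ((t³)¹²)) · s⁻²) · s³) · t⁻²    [power of a power]
= (((s¹⁹² · t³⁶) · s⁻²) · s³) · t⁻²    [power of a power]
= s¹⁹³t³⁴    [product of powers]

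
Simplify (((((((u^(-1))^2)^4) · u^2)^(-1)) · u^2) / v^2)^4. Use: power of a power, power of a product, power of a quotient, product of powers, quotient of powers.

u^32·v^(-8)

(((((((u^(-1))^2)^4) · u^2)^(-1)) · u^2) / v^2)^4
= (((((((u^(-1))^2)^4) · u^2)^(-1)) · u^2)^4) / ((v^2)^4)    [power of a quotient]
= (((((((u^(-1))^2)^4) · u^2)^(-1))^4) · ((u^2)^4)) / ((v^2)^4)    [power of a product]
= ((((((u^(-1))^2)^4) · u^2)^(-4)) · ((u^2)^4)) / ((v^2)^4)    [power of a power]
= ((((((u^(-1))^2)^4)^(-4)) · ((u^2)^(-4))) · ((u^2)^4)) / ((v^2)^4)    [power of a product]
= (((((u^(-1))^2)^(-16)) · ((u^2)^(-4))) · ((u^2)^4)) / ((v^2)^4)    [power of a power]
= ((((u^(-1))^(-32)) · ((u^2)^(-4))) · ((u^2)^4)) / ((v^2)^4)    [power of a power]
= ((u^32 · ((u^2)^(-4))) · ((u^2)^4)) / ((v^2)^4)    [power of a power]
= ((u^32 · u^(-8)) · ((u^2)^4)) / ((v^2)^4)    [power of a power]
= (u^24 · ((u^2)^4)) / ((v^2)^4)    [product of powers]
= (u^24 · u^8) / ((v^2)^4)    [power of a power]
= u^32 / ((v^2)^4)    [product of powers]
= u^32 / v^8    [power of a power]
= u^32·v^(-8)    [quotient of powers]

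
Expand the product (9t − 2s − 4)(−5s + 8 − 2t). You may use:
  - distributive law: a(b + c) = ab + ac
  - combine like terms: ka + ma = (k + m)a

−41st + 80t − 18t^2 + 10s^2 + 4s − 32

(9t − 2s − 4)(−5s + 8 − 2t)
= −45st + 72t − 18t^2 + 10s^2 − 16s + 4st + 20s − 32 + 8t    [distributive law]
= −41st + 80t − 18t^2 + 10s^2 + 4s − 32    [combine like terms]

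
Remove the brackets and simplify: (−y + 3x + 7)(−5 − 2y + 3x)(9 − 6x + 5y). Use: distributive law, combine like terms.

(−y + 3x + 7)(−5 − 2y + 3x)(9 − 6x + 5y)
= (5y + 2y^2 − 3xy − 15x − 6xy + 9x^2 − 35 − 14y + 21x)(9 − 6x + 5y)    [distributive law]
= (−9y + 2y^2 − 9xy + 6x + 9x^2 − 35)(9 − 6x + 5y)    [combine like terms]
= −81y + 54xy − 45y^2 + 18y^2 − 12xy^2 + 10y^3 − 81xy + 54x^2y − 45xy^2 + 54x − 36x^2 + 30xy + 81x^2 − 54x^3 + 45x^2y − 315 + 210x − 175y    [distributive law]
= −256y + 3xy − 27y^2 − 57xy^2 + 10y^3 + 99x^2y + 264x + 45x^2 − 54x^3 − 315    [combine like terms]

−256y + 3xy − 27y^2 − 57xy^2 + 10y^3 + 99x^2y + 264x + 45x^2 − 54x^3 − 315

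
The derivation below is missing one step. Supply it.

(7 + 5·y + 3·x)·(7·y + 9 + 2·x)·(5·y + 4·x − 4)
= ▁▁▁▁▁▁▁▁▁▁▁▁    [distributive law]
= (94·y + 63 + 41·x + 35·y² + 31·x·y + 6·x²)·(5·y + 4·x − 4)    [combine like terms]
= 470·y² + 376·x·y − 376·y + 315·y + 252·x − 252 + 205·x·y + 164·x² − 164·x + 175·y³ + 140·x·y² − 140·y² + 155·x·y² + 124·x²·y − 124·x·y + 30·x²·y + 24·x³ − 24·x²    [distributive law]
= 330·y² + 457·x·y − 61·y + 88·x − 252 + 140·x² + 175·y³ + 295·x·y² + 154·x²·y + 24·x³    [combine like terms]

After distributive law, the bracketed line is:

(49·y + 63 + 14·x + 35·y² + 45·y + 10·x·y + 21·x·y + 27·x + 6·x²)·(5·y + 4·x − 4)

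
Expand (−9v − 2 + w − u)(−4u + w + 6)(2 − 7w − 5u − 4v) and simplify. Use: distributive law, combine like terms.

334uv − 187uvw − 196u²v − 144uv² + 344vw + 59vw² + 36v²w − 60v + 216v² + 64u − 44uw − 2u² + 92w − 26w² − 24 + 30uw² − 3u²w − 7w³ − 20u³

(−9v − 2 + w − u)(−4u + w + 6)(2 − 7w − 5u − 4v)
= (36uv − 9vw − 54v + 8u − 2w − 12 − 4uw + w² + 6w + 4u² − uw − 6u)(2 − 7w − 5u − 4v)    [distributive law]
= (36uv − 9vw − 54v + 2u + 4w − 12 − 5uw + w² + 4u²)(2 − 7w − 5u − 4v)    [combine like terms]
= 72uv − 252uvw − 180u²v − 144uv² − 18vw + 63vw² + 45uvw + 36v²w − 108v + 378vw + 270uv + 216v² + 4u − 14uw − 10u² − 8uv + 8w − 28w² − 20uw − 16vw − 24 + 84w + 60u + 48v − 10uw + 35uw² + 25u²w + 20uvw + 2w² − 7w³ − 5uw² − 4vw² + 8u² − 28u²w − 20u³ − 16u²v    [distributive law]
= 334uv − 187uvw − 196u²v − 144uv² + 344vw + 59vw² + 36v²w − 60v + 216v² + 64u − 44uw − 2u² + 92w − 26w² − 24 + 30uw² − 3u²w − 7w³ − 20u³    [combine like terms]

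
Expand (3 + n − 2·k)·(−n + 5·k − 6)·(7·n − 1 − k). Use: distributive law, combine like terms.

(3 + n − 2·k)·(−n + 5·k − 6)·(7·n − 1 − k)
= (−3·n + 15·k − 18 − n^2 + 5·k·n − 6·n + 2·k·n − 10·k^2 + 12·k)·(7·n − 1 − k)    [distributive law]
= (−9·n + 27·k − 18 − n^2 + 7·k·n − 10·k^2)·(7·n − 1 − k)    [combine like terms]
= −63·n^2 + 9·n + 9·k·n + 189·k·n − 27·k − 27·k^2 − 126·n + 18 + 18·k − 7·n^3 + n^2 + k·n^2 + 49·k·n^2 − 7·k·n − 7·k^2·n − 70·k^2·n + 10·k^2 + 10·k^3    [distributive law]
= −62·n^2 − 117·n + 191·k·n − 9·k − 17·k^2 + 18 − 7·n^3 + 50·k·n^2 − 77·k^2·n + 10·k^3    [combine like terms]

−62·n^2 − 117·n + 191·k·n − 9·k − 17·k^2 + 18 − 7·n^3 + 50·k·n^2 − 77·k^2·n + 10·k^3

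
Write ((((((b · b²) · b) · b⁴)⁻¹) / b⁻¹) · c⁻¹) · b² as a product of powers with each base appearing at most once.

((((((b · b²) · b) · b⁴)⁻¹) / b⁻¹) · c⁻¹) · b²
= ((((((b · b²) · b)⁻¹) · ((b⁴)⁻¹)) / b⁻¹) · c⁻¹) · b²    [power of a product]
= ((((((b · b²)⁻¹) · (b⁻¹)) · ((b⁴)⁻¹)) / b⁻¹) · c⁻¹) · b²    [power of a product]
= ((((((b⁻¹) · ((b²)⁻¹)) · (b⁻¹)) · ((b⁴)⁻¹)) / b⁻¹) · c⁻¹) · b²    [power of a product]
= (((((b⁻¹ · b⁻²) · (b⁻¹)) · ((b⁴)⁻¹)) / b⁻¹) · c⁻¹) · b²    [power of a power]
= ((((b⁻³ · (b⁻¹)) · ((b⁴)⁻¹)) / b⁻¹) · c⁻¹) · b²    [product of powers]
= (((b⁻⁴ · ((b⁴)⁻¹)) / b⁻¹) · c⁻¹) · b²    [product of powers]
= (((b⁻⁴ · b⁻⁴) / b⁻¹) · c⁻¹) · b²    [power of a power]
= ((b⁻⁸ / b⁻¹) · c⁻¹) · b²    [product of powers]
= (b⁻⁷ · c⁻¹) · b²    [quotient of powers]
= b⁻⁵c⁻¹    [product of powers]

b⁻⁵c⁻¹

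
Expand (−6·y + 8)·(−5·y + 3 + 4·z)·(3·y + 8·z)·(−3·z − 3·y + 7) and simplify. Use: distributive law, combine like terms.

(−6·y + 8)·(−5·y + 3 + 4·z)·(3·y + 8·z)·(−3·z − 3·y + 7)
= (30·y^2 − 18·y − 24·y·z − 40·y + 24 + 32·z)·(3·y + 8·z)·(−3·z − 3·y + 7)    [distributive law]
= (30·y^2 − 58·y − 24·y·z + 24 + 32·z)·(3·y + 8·z)·(−3·z − 3·y + 7)    [combine like terms]
= (90·y^3 + 240·y^2·z − 174·y^2 − 464·y·z − 72·y^2·z − 192·y·z^2 + 72·y + 192·z + 96·y·z + 256·z^2)·(−3·z − 3·y + 7)    [distributive law]
= (90·y^3 + 168·y^2·z − 174·y^2 − 368·y·z − 192·y·z^2 + 72·y + 192·z + 256·z^2)·(−3·z − 3·y + 7)    [combine like terms]
= −270·y^3·z − 270·y^4 + 630·y^3 − 504·y^2·z^2 − 504·y^3·z + 1176·y^2·z + 522·y^2·z + 522·y^3 − 1218·y^2 + 1104·y·z^2 + 1104·y^2·z − 2576·y·z + 576·y·z^3 + 576·y^2·z^2 − 1344·y·z^2 − 216·y·z − 216·y^2 + 504·y − 576·z^2 − 576·y·z + 1344·z − 768·z^3 − 768·y·z^2 + 1792·z^2    [distributive law]
= −774·y^3·z − 270·y^4 + 1152·y^3 + 72·y^2·z^2 + 2802·y^2·z − 1434·y^2 − 1008·y·z^2 − 3368·y·z + 576·y·z^3 + 504·y + 1216·z^2 + 1344·z − 768·z^3    [combine like terms]

−774·y^3·z − 270·y^4 + 1152·y^3 + 72·y^2·z^2 + 2802·y^2·z − 1434·y^2 − 1008·y·z^2 − 3368·y·z + 576·y·z^3 + 504·y + 1216·z^2 + 1344·z − 768·z^3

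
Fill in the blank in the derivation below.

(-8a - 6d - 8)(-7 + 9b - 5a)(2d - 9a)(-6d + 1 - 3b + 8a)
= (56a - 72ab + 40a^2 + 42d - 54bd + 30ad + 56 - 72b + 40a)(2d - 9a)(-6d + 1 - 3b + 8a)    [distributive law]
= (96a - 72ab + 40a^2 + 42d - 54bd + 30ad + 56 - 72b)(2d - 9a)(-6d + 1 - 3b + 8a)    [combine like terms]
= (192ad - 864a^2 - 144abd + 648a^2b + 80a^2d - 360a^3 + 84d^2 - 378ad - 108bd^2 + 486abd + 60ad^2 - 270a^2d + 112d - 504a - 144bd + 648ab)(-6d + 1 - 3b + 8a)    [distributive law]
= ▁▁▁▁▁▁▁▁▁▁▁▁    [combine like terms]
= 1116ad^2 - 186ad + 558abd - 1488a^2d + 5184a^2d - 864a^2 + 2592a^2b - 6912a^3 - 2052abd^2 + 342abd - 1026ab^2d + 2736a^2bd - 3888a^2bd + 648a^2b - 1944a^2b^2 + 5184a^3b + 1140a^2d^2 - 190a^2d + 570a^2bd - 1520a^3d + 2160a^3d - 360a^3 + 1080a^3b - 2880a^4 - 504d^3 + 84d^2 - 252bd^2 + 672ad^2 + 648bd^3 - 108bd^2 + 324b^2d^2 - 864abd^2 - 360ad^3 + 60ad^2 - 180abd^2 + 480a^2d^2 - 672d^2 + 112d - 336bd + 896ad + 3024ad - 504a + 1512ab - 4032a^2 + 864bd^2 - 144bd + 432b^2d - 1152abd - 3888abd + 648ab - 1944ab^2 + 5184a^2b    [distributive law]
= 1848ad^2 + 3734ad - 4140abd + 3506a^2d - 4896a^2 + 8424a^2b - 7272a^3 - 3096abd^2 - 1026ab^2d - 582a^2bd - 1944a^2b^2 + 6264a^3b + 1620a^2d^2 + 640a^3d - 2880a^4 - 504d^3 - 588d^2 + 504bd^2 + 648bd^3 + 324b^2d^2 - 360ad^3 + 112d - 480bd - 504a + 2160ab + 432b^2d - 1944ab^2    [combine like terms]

After combine like terms, the bracketed line is:

(-186ad - 864a^2 + 342abd + 648a^2b - 190a^2d - 360a^3 + 84d^2 - 108bd^2 + 60ad^2 + 112d - 504a - 144bd + 648ab)(-6d + 1 - 3b + 8a)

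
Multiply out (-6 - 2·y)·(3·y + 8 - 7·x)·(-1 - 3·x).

(-6 - 2·y)·(3·y + 8 - 7·x)·(-1 - 3·x)
= (-18·y - 48 + 42·x - 6·y^2 - 16·y + 14·x·y)·(-1 - 3·x)    [distributive law]
= (-34·y - 48 + 42·x - 6·y^2 + 14·x·y)·(-1 - 3·x)    [combine like terms]
= 34·y + 102·x·y + 48 + 144·x - 42·x - 126·x^2 + 6·y^2 + 18·x·y^2 - 14·x·y - 42·x^2·y    [distributive law]
= 34·y + 88·x·y + 48 + 102·x - 126·x^2 + 6·y^2 + 18·x·y^2 - 42·x^2·y    [combine like terms]

34·y + 88·x·y + 48 + 102·x - 126·x^2 + 6·y^2 + 18·x·y^2 - 42·x^2·y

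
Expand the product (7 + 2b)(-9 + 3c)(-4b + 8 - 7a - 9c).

(7 + 2b)(-9 + 3c)(-4b + 8 - 7a - 9c)
= (-63 + 21c - 18b + 6bc)(-4b + 8 - 7a - 9c)    [distributive law]
= 252b - 504 + 441a + 567c - 84bc + 168c - 147ac - 189c^2 + 72b^2 - 144b + 126ab + 162bc - 24b^2c + 48bc - 42abc - 54bc^2    [distributive law]
= 108b - 504 + 441a + 735c + 126bc - 147ac - 189c^2 + 72b^2 + 126ab - 24b^2c - 42abc - 54bc^2    [combine like terms]

108b - 504 + 441a + 735c + 126bc - 147ac - 189c^2 + 72b^2 + 126ab - 24b^2c - 42abc - 54bc^2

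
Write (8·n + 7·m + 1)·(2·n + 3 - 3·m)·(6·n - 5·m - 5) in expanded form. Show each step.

96·n³ - 140·m·n² + 76·n² + 28·m·n - 112·n - 76·m²·n + 15·m² - 105·m + 105·m³ - 15

(8·n + 7·m + 1)·(2·n + 3 - 3·m)·(6·n - 5·m - 5)
= (16·n² + 24·n - 24·m·n + 14·m·n + 21·m - 21·m² + 2·n + 3 - 3·m)·(6·n - 5·m - 5)    [distributive law]
= (16·n² + 26·n - 10·m·n + 18·m - 21·m² + 3)·(6·n - 5·m - 5)    [combine like terms]
= 96·n³ - 80·m·n² - 80·n² + 156·n² - 130·m·n - 130·n - 60·m·n² + 50·m²·n + 50·m·n + 108·m·n - 90·m² - 90·m - 126·m²·n + 105·m³ + 105·m² + 18·n - 15·m - 15    [distributive law]
= 96·n³ - 140·m·n² + 76·n² + 28·m·n - 112·n - 76·m²·n + 15·m² - 105·m + 105·m³ - 15    [combine like terms]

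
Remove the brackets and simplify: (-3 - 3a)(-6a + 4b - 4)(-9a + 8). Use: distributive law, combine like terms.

(-3 - 3a)(-6a + 4b - 4)(-9a + 8)
= (18a - 12b + 12 + 18a^2 - 12ab + 12a)(-9a + 8)    [distributive law]
= (30a - 12b + 12 + 18a^2 - 12ab)(-9a + 8)    [combine like terms]
= -270a^2 + 240a + 108ab - 96b - 108a + 96 - 162a^3 + 144a^2 + 108a^2b - 96ab    [distributive law]
= -126a^2 + 132a + 12ab - 96b + 96 - 162a^3 + 108a^2b    [combine like terms]

-126a^2 + 132a + 12ab - 96b + 96 - 162a^3 + 108a^2b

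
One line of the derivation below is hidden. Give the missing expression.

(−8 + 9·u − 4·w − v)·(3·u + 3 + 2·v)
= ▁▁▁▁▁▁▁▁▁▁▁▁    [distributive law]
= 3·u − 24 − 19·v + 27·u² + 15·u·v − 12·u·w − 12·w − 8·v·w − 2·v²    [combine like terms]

After distributive law, the bracketed line is:

−24·u − 24 − 16·v + 27·u² + 27·u + 18·u·v − 12·u·w − 12·w − 8·v·w − 3·u·v − 3·v − 2·v²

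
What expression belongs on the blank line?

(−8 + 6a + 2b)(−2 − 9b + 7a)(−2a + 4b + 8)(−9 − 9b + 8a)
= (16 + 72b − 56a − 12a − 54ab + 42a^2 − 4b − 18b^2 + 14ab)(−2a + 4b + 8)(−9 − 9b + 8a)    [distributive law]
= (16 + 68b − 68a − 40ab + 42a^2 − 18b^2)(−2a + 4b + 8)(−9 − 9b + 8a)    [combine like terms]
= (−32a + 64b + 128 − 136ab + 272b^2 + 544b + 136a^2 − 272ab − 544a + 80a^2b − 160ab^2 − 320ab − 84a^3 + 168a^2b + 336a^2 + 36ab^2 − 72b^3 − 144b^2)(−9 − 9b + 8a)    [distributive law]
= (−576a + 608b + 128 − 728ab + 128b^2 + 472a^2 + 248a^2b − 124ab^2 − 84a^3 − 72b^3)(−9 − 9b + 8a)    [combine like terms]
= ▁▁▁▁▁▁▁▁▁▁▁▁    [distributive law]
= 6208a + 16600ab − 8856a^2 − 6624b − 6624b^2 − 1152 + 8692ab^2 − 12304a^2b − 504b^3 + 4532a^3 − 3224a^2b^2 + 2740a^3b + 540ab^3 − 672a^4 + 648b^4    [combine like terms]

After distributive law, the bracketed line is:

5184a + 5184ab − 4608a^2 − 5472b − 5472b^2 + 4864ab − 1152 − 1152b + 1024a + 6552ab + 6552ab^2 − 5824a^2b − 1152b^2 − 1152b^3 + 1024ab^2 − 4248a^2 − 4248a^2b + 3776a^3 − 2232a^2b − 2232a^2b^2 + 1984a^3b + 1116ab^2 + 1116ab^3 − 992a^2b^2 + 756a^3 + 756a^3b − 672a^4 + 648b^3 + 648b^4 − 576ab^3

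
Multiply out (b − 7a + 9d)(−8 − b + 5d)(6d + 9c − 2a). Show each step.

−48bd − 72bc + 16ab − 6b^2d − 9b^2c + 2ab^2 − 24bd^2 − 36bcd + 50abd + 480ad + 504ac − 112a^2 + 63abc − 14a^2b − 300ad^2 − 315acd + 70a^2d − 432d^2 − 648cd + 270d^3 + 405cd^2

(b − 7a + 9d)(−8 − b + 5d)(6d + 9c − 2a)
= (−8b − b^2 + 5bd + 56a + 7ab − 35ad − 72d − 9bd + 45d^2)(6d + 9c − 2a)    [distributive law]
= (−8b − b^2 − 4bd + 56a + 7ab − 35ad − 72d + 45d^2)(6d + 9c − 2a)    [combine like terms]
= −48bd − 72bc + 16ab − 6b^2d − 9b^2c + 2ab^2 − 24bd^2 − 36bcd + 8abd + 336ad + 504ac − 112a^2 + 42abd + 63abc − 14a^2b − 210ad^2 − 315acd + 70a^2d − 432d^2 − 648cd + 144ad + 270d^3 + 405cd^2 − 90ad^2    [distributive law]
= −48bd − 72bc + 16ab − 6b^2d − 9b^2c + 2ab^2 − 24bd^2 − 36bcd + 50abd + 480ad + 504ac − 112a^2 + 63abc − 14a^2b − 300ad^2 − 315acd + 70a^2d − 432d^2 − 648cd + 270d^3 + 405cd^2    [combine like terms]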